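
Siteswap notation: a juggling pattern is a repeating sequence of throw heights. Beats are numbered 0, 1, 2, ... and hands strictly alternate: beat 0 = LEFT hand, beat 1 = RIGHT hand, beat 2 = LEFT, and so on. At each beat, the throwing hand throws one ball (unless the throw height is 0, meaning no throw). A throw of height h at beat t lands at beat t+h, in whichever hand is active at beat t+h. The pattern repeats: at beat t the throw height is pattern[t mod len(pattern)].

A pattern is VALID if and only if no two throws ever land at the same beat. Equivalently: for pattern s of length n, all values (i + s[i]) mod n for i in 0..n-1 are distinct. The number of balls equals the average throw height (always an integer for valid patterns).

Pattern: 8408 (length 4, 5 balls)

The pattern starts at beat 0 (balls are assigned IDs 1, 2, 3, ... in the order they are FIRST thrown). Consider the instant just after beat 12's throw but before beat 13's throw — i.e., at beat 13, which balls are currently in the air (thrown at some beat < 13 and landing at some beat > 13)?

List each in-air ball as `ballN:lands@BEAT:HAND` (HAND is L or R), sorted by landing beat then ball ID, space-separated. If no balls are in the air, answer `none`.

Answer: ball5:lands@15:R ball1:lands@16:L ball3:lands@19:R ball4:lands@20:L

Derivation:
Beat 0 (L): throw ball1 h=8 -> lands@8:L; in-air after throw: [b1@8:L]
Beat 1 (R): throw ball2 h=4 -> lands@5:R; in-air after throw: [b2@5:R b1@8:L]
Beat 3 (R): throw ball3 h=8 -> lands@11:R; in-air after throw: [b2@5:R b1@8:L b3@11:R]
Beat 4 (L): throw ball4 h=8 -> lands@12:L; in-air after throw: [b2@5:R b1@8:L b3@11:R b4@12:L]
Beat 5 (R): throw ball2 h=4 -> lands@9:R; in-air after throw: [b1@8:L b2@9:R b3@11:R b4@12:L]
Beat 7 (R): throw ball5 h=8 -> lands@15:R; in-air after throw: [b1@8:L b2@9:R b3@11:R b4@12:L b5@15:R]
Beat 8 (L): throw ball1 h=8 -> lands@16:L; in-air after throw: [b2@9:R b3@11:R b4@12:L b5@15:R b1@16:L]
Beat 9 (R): throw ball2 h=4 -> lands@13:R; in-air after throw: [b3@11:R b4@12:L b2@13:R b5@15:R b1@16:L]
Beat 11 (R): throw ball3 h=8 -> lands@19:R; in-air after throw: [b4@12:L b2@13:R b5@15:R b1@16:L b3@19:R]
Beat 12 (L): throw ball4 h=8 -> lands@20:L; in-air after throw: [b2@13:R b5@15:R b1@16:L b3@19:R b4@20:L]
Beat 13 (R): throw ball2 h=4 -> lands@17:R; in-air after throw: [b5@15:R b1@16:L b2@17:R b3@19:R b4@20:L]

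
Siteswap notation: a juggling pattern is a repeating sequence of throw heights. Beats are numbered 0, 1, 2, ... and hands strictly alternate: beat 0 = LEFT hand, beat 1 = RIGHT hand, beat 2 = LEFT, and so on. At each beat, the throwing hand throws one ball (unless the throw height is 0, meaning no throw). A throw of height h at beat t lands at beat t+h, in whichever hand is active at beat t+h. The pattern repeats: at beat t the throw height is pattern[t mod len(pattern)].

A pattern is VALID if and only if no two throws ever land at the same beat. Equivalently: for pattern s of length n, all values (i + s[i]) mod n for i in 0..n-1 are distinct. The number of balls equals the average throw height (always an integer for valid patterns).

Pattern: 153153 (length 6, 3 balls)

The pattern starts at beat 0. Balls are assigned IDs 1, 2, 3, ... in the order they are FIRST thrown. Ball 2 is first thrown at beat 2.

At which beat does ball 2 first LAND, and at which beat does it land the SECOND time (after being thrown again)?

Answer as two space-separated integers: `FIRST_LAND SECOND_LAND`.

Answer: 5 8

Derivation:
Beat 0 (L): throw ball1 h=1 -> lands@1:R; in-air after throw: [b1@1:R]
Beat 1 (R): throw ball1 h=5 -> lands@6:L; in-air after throw: [b1@6:L]
Beat 2 (L): throw ball2 h=3 -> lands@5:R; in-air after throw: [b2@5:R b1@6:L]
Beat 3 (R): throw ball3 h=1 -> lands@4:L; in-air after throw: [b3@4:L b2@5:R b1@6:L]
Beat 4 (L): throw ball3 h=5 -> lands@9:R; in-air after throw: [b2@5:R b1@6:L b3@9:R]
Beat 5 (R): throw ball2 h=3 -> lands@8:L; in-air after throw: [b1@6:L b2@8:L b3@9:R]
Beat 6 (L): throw ball1 h=1 -> lands@7:R; in-air after throw: [b1@7:R b2@8:L b3@9:R]
Beat 7 (R): throw ball1 h=5 -> lands@12:L; in-air after throw: [b2@8:L b3@9:R b1@12:L]
Beat 8 (L): throw ball2 h=3 -> lands@11:R; in-air after throw: [b3@9:R b2@11:R b1@12:L]
Ball 2: thrown@2 h=3 -> first land @5; rethrown@5 h=3 -> second land @8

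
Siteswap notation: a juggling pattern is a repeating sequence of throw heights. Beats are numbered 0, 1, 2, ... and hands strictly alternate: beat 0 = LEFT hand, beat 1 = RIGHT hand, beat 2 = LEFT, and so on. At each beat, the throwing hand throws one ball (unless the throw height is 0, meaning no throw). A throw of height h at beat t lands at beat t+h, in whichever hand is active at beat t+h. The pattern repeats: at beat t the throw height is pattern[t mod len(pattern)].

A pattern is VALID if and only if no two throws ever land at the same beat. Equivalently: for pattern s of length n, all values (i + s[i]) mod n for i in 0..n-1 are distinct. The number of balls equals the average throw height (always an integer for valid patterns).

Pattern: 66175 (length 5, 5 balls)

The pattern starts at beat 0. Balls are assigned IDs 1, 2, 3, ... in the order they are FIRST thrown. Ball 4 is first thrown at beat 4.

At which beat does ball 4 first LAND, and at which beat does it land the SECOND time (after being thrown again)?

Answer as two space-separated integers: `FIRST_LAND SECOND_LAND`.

Beat 0 (L): throw ball1 h=6 -> lands@6:L; in-air after throw: [b1@6:L]
Beat 1 (R): throw ball2 h=6 -> lands@7:R; in-air after throw: [b1@6:L b2@7:R]
Beat 2 (L): throw ball3 h=1 -> lands@3:R; in-air after throw: [b3@3:R b1@6:L b2@7:R]
Beat 3 (R): throw ball3 h=7 -> lands@10:L; in-air after throw: [b1@6:L b2@7:R b3@10:L]
Beat 4 (L): throw ball4 h=5 -> lands@9:R; in-air after throw: [b1@6:L b2@7:R b4@9:R b3@10:L]
Beat 5 (R): throw ball5 h=6 -> lands@11:R; in-air after throw: [b1@6:L b2@7:R b4@9:R b3@10:L b5@11:R]
Beat 6 (L): throw ball1 h=6 -> lands@12:L; in-air after throw: [b2@7:R b4@9:R b3@10:L b5@11:R b1@12:L]
Beat 7 (R): throw ball2 h=1 -> lands@8:L; in-air after throw: [b2@8:L b4@9:R b3@10:L b5@11:R b1@12:L]
Beat 8 (L): throw ball2 h=7 -> lands@15:R; in-air after throw: [b4@9:R b3@10:L b5@11:R b1@12:L b2@15:R]
Beat 9 (R): throw ball4 h=5 -> lands@14:L; in-air after throw: [b3@10:L b5@11:R b1@12:L b4@14:L b2@15:R]
Beat 10 (L): throw ball3 h=6 -> lands@16:L; in-air after throw: [b5@11:R b1@12:L b4@14:L b2@15:R b3@16:L]
Beat 11 (R): throw ball5 h=6 -> lands@17:R; in-air after throw: [b1@12:L b4@14:L b2@15:R b3@16:L b5@17:R]
Beat 12 (L): throw ball1 h=1 -> lands@13:R; in-air after throw: [b1@13:R b4@14:L b2@15:R b3@16:L b5@17:R]
Beat 13 (R): throw ball1 h=7 -> lands@20:L; in-air after throw: [b4@14:L b2@15:R b3@16:L b5@17:R b1@20:L]
Beat 14 (L): throw ball4 h=5 -> lands@19:R; in-air after throw: [b2@15:R b3@16:L b5@17:R b4@19:R b1@20:L]
Ball 4: thrown@4 h=5 -> first land @9; rethrown@9 h=5 -> second land @14

Answer: 9 14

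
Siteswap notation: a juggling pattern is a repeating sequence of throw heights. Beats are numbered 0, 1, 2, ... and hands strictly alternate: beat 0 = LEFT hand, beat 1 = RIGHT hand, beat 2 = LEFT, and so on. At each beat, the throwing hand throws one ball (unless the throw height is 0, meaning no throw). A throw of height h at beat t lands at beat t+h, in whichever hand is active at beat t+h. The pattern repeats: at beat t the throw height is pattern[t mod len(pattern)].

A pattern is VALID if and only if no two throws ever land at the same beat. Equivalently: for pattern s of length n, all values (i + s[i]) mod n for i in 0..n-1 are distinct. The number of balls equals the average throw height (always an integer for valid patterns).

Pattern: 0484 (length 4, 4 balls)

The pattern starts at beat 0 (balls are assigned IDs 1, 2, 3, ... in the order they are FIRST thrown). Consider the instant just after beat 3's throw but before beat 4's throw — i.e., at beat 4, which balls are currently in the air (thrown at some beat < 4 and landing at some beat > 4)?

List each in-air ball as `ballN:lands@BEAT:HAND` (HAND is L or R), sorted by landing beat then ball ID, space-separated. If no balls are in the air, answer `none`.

Answer: ball1:lands@5:R ball3:lands@7:R ball2:lands@10:L

Derivation:
Beat 1 (R): throw ball1 h=4 -> lands@5:R; in-air after throw: [b1@5:R]
Beat 2 (L): throw ball2 h=8 -> lands@10:L; in-air after throw: [b1@5:R b2@10:L]
Beat 3 (R): throw ball3 h=4 -> lands@7:R; in-air after throw: [b1@5:R b3@7:R b2@10:L]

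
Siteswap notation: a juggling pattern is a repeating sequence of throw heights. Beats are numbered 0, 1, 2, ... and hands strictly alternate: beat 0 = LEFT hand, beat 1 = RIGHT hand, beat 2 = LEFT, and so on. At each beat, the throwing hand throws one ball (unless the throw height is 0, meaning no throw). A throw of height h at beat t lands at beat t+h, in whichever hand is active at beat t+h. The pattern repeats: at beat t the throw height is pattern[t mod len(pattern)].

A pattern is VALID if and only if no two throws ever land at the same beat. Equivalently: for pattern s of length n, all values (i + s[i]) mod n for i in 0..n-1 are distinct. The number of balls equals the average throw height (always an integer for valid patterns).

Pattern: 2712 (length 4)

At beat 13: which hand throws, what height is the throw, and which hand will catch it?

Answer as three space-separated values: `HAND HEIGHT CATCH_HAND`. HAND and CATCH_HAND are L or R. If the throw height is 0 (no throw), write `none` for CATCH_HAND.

Answer: R 7 L

Derivation:
Beat 13: 13 mod 2 = 1, so hand = R
Throw height = pattern[13 mod 4] = pattern[1] = 7
Lands at beat 13+7=20, 20 mod 2 = 0, so catch hand = L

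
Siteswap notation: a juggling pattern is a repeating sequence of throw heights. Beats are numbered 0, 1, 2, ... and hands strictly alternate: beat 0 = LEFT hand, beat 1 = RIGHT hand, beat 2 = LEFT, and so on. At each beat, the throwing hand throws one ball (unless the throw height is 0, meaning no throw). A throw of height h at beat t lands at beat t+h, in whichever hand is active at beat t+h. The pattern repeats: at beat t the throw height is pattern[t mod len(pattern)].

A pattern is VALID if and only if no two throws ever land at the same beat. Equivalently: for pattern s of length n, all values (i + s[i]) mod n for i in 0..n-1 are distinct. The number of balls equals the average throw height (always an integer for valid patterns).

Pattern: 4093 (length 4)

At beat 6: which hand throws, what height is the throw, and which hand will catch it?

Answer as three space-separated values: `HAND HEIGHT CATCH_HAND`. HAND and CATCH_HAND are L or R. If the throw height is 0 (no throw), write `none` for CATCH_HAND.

Beat 6: 6 mod 2 = 0, so hand = L
Throw height = pattern[6 mod 4] = pattern[2] = 9
Lands at beat 6+9=15, 15 mod 2 = 1, so catch hand = R

Answer: L 9 R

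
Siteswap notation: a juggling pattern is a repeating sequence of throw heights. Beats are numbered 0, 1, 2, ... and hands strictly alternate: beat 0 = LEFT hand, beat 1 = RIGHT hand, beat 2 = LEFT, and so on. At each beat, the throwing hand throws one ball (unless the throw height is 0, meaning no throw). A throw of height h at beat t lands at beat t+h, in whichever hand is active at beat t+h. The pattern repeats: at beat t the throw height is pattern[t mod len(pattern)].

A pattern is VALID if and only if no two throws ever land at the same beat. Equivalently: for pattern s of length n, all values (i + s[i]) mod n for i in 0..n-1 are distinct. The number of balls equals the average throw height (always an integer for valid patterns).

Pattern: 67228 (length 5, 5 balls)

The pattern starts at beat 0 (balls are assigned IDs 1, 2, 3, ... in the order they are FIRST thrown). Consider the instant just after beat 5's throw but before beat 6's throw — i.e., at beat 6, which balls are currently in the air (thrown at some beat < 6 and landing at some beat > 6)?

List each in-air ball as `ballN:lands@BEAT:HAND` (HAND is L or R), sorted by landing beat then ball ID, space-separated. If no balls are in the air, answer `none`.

Beat 0 (L): throw ball1 h=6 -> lands@6:L; in-air after throw: [b1@6:L]
Beat 1 (R): throw ball2 h=7 -> lands@8:L; in-air after throw: [b1@6:L b2@8:L]
Beat 2 (L): throw ball3 h=2 -> lands@4:L; in-air after throw: [b3@4:L b1@6:L b2@8:L]
Beat 3 (R): throw ball4 h=2 -> lands@5:R; in-air after throw: [b3@4:L b4@5:R b1@6:L b2@8:L]
Beat 4 (L): throw ball3 h=8 -> lands@12:L; in-air after throw: [b4@5:R b1@6:L b2@8:L b3@12:L]
Beat 5 (R): throw ball4 h=6 -> lands@11:R; in-air after throw: [b1@6:L b2@8:L b4@11:R b3@12:L]
Beat 6 (L): throw ball1 h=7 -> lands@13:R; in-air after throw: [b2@8:L b4@11:R b3@12:L b1@13:R]

Answer: ball2:lands@8:L ball4:lands@11:R ball3:lands@12:L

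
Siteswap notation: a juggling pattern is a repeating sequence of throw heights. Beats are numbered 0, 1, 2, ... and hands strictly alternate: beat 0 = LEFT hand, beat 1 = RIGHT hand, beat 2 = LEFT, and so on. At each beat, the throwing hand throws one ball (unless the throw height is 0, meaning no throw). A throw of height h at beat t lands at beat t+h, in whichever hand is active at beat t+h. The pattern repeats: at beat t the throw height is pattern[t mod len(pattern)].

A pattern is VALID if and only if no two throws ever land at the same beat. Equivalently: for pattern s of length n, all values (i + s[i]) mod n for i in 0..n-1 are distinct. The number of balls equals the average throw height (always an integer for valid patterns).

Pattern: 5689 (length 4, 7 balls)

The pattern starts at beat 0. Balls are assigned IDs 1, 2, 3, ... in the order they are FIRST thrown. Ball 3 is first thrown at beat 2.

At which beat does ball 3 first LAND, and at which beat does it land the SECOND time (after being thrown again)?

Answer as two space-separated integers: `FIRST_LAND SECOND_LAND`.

Answer: 10 18

Derivation:
Beat 0 (L): throw ball1 h=5 -> lands@5:R; in-air after throw: [b1@5:R]
Beat 1 (R): throw ball2 h=6 -> lands@7:R; in-air after throw: [b1@5:R b2@7:R]
Beat 2 (L): throw ball3 h=8 -> lands@10:L; in-air after throw: [b1@5:R b2@7:R b3@10:L]
Beat 3 (R): throw ball4 h=9 -> lands@12:L; in-air after throw: [b1@5:R b2@7:R b3@10:L b4@12:L]
Beat 4 (L): throw ball5 h=5 -> lands@9:R; in-air after throw: [b1@5:R b2@7:R b5@9:R b3@10:L b4@12:L]
Beat 5 (R): throw ball1 h=6 -> lands@11:R; in-air after throw: [b2@7:R b5@9:R b3@10:L b1@11:R b4@12:L]
Beat 6 (L): throw ball6 h=8 -> lands@14:L; in-air after throw: [b2@7:R b5@9:R b3@10:L b1@11:R b4@12:L b6@14:L]
Beat 7 (R): throw ball2 h=9 -> lands@16:L; in-air after throw: [b5@9:R b3@10:L b1@11:R b4@12:L b6@14:L b2@16:L]
Beat 8 (L): throw ball7 h=5 -> lands@13:R; in-air after throw: [b5@9:R b3@10:L b1@11:R b4@12:L b7@13:R b6@14:L b2@16:L]
Beat 9 (R): throw ball5 h=6 -> lands@15:R; in-air after throw: [b3@10:L b1@11:R b4@12:L b7@13:R b6@14:L b5@15:R b2@16:L]
Beat 10 (L): throw ball3 h=8 -> lands@18:L; in-air after throw: [b1@11:R b4@12:L b7@13:R b6@14:L b5@15:R b2@16:L b3@18:L]
Beat 11 (R): throw ball1 h=9 -> lands@20:L; in-air after throw: [b4@12:L b7@13:R b6@14:L b5@15:R b2@16:L b3@18:L b1@20:L]
Beat 12 (L): throw ball4 h=5 -> lands@17:R; in-air after throw: [b7@13:R b6@14:L b5@15:R b2@16:L b4@17:R b3@18:L b1@20:L]
Beat 13 (R): throw ball7 h=6 -> lands@19:R; in-air after throw: [b6@14:L b5@15:R b2@16:L b4@17:R b3@18:L b7@19:R b1@20:L]
Beat 14 (L): throw ball6 h=8 -> lands@22:L; in-air after throw: [b5@15:R b2@16:L b4@17:R b3@18:L b7@19:R b1@20:L b6@22:L]
Beat 15 (R): throw ball5 h=9 -> lands@24:L; in-air after throw: [b2@16:L b4@17:R b3@18:L b7@19:R b1@20:L b6@22:L b5@24:L]
Beat 16 (L): throw ball2 h=5 -> lands@21:R; in-air after throw: [b4@17:R b3@18:L b7@19:R b1@20:L b2@21:R b6@22:L b5@24:L]
Beat 17 (R): throw ball4 h=6 -> lands@23:R; in-air after throw: [b3@18:L b7@19:R b1@20:L b2@21:R b6@22:L b4@23:R b5@24:L]
Beat 18 (L): throw ball3 h=8 -> lands@26:L; in-air after throw: [b7@19:R b1@20:L b2@21:R b6@22:L b4@23:R b5@24:L b3@26:L]
Ball 3: thrown@2 h=8 -> first land @10; rethrown@10 h=8 -> second land @18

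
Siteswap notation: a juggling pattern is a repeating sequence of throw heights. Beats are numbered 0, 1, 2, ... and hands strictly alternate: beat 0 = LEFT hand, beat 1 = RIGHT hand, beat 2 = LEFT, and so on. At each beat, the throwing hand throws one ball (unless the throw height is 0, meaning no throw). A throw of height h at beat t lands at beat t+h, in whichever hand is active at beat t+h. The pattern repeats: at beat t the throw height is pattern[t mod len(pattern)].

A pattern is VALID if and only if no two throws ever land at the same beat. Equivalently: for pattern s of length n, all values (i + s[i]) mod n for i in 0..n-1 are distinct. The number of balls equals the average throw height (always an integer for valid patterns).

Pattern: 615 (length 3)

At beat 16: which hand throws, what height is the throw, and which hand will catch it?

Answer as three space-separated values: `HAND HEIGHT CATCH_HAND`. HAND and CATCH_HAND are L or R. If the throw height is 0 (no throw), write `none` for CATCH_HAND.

Beat 16: 16 mod 2 = 0, so hand = L
Throw height = pattern[16 mod 3] = pattern[1] = 1
Lands at beat 16+1=17, 17 mod 2 = 1, so catch hand = R

Answer: L 1 R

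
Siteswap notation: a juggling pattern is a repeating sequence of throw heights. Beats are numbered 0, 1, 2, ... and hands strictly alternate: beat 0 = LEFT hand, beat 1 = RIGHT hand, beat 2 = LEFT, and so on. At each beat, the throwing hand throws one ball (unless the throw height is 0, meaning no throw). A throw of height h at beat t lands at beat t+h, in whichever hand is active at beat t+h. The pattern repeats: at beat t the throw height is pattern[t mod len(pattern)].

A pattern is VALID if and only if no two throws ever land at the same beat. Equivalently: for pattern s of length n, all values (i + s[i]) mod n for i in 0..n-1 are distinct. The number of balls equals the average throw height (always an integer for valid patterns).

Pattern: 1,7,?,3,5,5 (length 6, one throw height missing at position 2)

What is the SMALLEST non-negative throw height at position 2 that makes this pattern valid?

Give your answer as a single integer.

Answer: 3

Derivation:
i=0: (0 + 1) mod 6 = 1
i=1: (1 + 7) mod 6 = 2
i=2: s[i]=? (unknown)
i=3: (3 + 3) mod 6 = 0
i=4: (4 + 5) mod 6 = 3
i=5: (5 + 5) mod 6 = 4
Known residues: [0, 1, 2, 3, 4]; need a permutation of 0..5, so missing residue r = 5
Need (2 + s) mod 6 = 5; smallest s = (5 - 2) mod 6 = 3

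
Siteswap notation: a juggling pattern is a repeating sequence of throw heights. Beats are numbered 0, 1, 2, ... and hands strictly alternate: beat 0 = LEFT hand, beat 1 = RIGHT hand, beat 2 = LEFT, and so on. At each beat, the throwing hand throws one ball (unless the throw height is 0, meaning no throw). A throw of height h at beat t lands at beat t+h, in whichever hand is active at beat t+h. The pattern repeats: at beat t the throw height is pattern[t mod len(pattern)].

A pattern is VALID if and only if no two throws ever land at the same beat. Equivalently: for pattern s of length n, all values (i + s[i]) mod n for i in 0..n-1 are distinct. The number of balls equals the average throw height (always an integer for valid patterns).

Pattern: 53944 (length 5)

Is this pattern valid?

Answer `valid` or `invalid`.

Answer: valid

Derivation:
i=0: (i + s[i]) mod n = (0 + 5) mod 5 = 0
i=1: (i + s[i]) mod n = (1 + 3) mod 5 = 4
i=2: (i + s[i]) mod n = (2 + 9) mod 5 = 1
i=3: (i + s[i]) mod n = (3 + 4) mod 5 = 2
i=4: (i + s[i]) mod n = (4 + 4) mod 5 = 3
Residues: [0, 4, 1, 2, 3], distinct: True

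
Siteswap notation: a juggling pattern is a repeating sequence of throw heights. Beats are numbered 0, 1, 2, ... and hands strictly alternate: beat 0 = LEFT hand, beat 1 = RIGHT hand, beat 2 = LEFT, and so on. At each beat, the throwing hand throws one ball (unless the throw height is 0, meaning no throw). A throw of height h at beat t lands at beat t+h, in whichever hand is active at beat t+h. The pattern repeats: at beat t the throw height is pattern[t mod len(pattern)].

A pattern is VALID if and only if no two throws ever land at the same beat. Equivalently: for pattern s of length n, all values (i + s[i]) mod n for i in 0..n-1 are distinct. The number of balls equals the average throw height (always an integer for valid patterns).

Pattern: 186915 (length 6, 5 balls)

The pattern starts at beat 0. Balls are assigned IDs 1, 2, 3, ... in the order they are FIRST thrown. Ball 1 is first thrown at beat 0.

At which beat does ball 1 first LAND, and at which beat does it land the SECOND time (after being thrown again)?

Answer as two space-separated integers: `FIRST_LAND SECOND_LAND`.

Beat 0 (L): throw ball1 h=1 -> lands@1:R; in-air after throw: [b1@1:R]
Beat 1 (R): throw ball1 h=8 -> lands@9:R; in-air after throw: [b1@9:R]
Beat 2 (L): throw ball2 h=6 -> lands@8:L; in-air after throw: [b2@8:L b1@9:R]
Beat 3 (R): throw ball3 h=9 -> lands@12:L; in-air after throw: [b2@8:L b1@9:R b3@12:L]
Beat 4 (L): throw ball4 h=1 -> lands@5:R; in-air after throw: [b4@5:R b2@8:L b1@9:R b3@12:L]
Beat 5 (R): throw ball4 h=5 -> lands@10:L; in-air after throw: [b2@8:L b1@9:R b4@10:L b3@12:L]
Beat 6 (L): throw ball5 h=1 -> lands@7:R; in-air after throw: [b5@7:R b2@8:L b1@9:R b4@10:L b3@12:L]
Beat 7 (R): throw ball5 h=8 -> lands@15:R; in-air after throw: [b2@8:L b1@9:R b4@10:L b3@12:L b5@15:R]
Beat 8 (L): throw ball2 h=6 -> lands@14:L; in-air after throw: [b1@9:R b4@10:L b3@12:L b2@14:L b5@15:R]
Beat 9 (R): throw ball1 h=9 -> lands@18:L; in-air after throw: [b4@10:L b3@12:L b2@14:L b5@15:R b1@18:L]
Ball 1: thrown@0 h=1 -> first land @1; rethrown@1 h=8 -> second land @9

Answer: 1 9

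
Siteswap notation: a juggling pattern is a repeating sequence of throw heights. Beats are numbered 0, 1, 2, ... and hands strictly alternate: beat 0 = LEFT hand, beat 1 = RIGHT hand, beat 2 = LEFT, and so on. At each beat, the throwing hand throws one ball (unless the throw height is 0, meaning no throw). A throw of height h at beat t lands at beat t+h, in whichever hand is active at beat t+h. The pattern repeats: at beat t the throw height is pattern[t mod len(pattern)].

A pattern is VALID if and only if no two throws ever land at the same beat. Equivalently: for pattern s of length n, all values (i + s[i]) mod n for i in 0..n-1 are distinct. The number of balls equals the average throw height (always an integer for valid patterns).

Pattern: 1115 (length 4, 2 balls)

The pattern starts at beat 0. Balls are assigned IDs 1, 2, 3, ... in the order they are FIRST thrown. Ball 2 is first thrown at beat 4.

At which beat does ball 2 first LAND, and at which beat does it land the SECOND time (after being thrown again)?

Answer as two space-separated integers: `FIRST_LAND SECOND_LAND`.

Beat 0 (L): throw ball1 h=1 -> lands@1:R; in-air after throw: [b1@1:R]
Beat 1 (R): throw ball1 h=1 -> lands@2:L; in-air after throw: [b1@2:L]
Beat 2 (L): throw ball1 h=1 -> lands@3:R; in-air after throw: [b1@3:R]
Beat 3 (R): throw ball1 h=5 -> lands@8:L; in-air after throw: [b1@8:L]
Beat 4 (L): throw ball2 h=1 -> lands@5:R; in-air after throw: [b2@5:R b1@8:L]
Beat 5 (R): throw ball2 h=1 -> lands@6:L; in-air after throw: [b2@6:L b1@8:L]
Beat 6 (L): throw ball2 h=1 -> lands@7:R; in-air after throw: [b2@7:R b1@8:L]
Ball 2: thrown@4 h=1 -> first land @5; rethrown@5 h=1 -> second land @6

Answer: 5 6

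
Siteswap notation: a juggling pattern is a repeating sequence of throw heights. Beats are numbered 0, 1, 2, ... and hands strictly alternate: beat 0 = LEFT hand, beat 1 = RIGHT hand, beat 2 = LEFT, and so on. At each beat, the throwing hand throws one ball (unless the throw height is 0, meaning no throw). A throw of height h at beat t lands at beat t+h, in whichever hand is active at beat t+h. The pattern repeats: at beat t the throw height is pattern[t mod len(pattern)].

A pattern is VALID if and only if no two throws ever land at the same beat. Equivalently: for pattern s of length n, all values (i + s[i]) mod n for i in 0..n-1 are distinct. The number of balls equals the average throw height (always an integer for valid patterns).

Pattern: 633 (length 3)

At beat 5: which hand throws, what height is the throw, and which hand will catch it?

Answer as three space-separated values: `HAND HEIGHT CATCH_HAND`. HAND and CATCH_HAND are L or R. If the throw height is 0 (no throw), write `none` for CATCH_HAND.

Beat 5: 5 mod 2 = 1, so hand = R
Throw height = pattern[5 mod 3] = pattern[2] = 3
Lands at beat 5+3=8, 8 mod 2 = 0, so catch hand = L

Answer: R 3 L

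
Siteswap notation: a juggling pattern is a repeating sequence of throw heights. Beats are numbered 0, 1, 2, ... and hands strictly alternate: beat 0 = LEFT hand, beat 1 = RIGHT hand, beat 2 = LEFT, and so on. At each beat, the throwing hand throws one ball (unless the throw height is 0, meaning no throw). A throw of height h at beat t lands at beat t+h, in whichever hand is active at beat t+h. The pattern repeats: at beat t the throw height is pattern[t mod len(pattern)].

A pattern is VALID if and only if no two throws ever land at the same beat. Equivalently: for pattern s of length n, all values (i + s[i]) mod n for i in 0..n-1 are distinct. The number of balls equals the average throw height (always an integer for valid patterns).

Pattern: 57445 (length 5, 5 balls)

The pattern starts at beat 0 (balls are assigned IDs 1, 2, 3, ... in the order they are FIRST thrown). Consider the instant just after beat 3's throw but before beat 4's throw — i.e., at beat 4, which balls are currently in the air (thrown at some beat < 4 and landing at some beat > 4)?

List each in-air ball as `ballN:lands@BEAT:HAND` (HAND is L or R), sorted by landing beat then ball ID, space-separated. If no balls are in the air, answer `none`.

Answer: ball1:lands@5:R ball3:lands@6:L ball4:lands@7:R ball2:lands@8:L

Derivation:
Beat 0 (L): throw ball1 h=5 -> lands@5:R; in-air after throw: [b1@5:R]
Beat 1 (R): throw ball2 h=7 -> lands@8:L; in-air after throw: [b1@5:R b2@8:L]
Beat 2 (L): throw ball3 h=4 -> lands@6:L; in-air after throw: [b1@5:R b3@6:L b2@8:L]
Beat 3 (R): throw ball4 h=4 -> lands@7:R; in-air after throw: [b1@5:R b3@6:L b4@7:R b2@8:L]
Beat 4 (L): throw ball5 h=5 -> lands@9:R; in-air after throw: [b1@5:R b3@6:L b4@7:R b2@8:L b5@9:R]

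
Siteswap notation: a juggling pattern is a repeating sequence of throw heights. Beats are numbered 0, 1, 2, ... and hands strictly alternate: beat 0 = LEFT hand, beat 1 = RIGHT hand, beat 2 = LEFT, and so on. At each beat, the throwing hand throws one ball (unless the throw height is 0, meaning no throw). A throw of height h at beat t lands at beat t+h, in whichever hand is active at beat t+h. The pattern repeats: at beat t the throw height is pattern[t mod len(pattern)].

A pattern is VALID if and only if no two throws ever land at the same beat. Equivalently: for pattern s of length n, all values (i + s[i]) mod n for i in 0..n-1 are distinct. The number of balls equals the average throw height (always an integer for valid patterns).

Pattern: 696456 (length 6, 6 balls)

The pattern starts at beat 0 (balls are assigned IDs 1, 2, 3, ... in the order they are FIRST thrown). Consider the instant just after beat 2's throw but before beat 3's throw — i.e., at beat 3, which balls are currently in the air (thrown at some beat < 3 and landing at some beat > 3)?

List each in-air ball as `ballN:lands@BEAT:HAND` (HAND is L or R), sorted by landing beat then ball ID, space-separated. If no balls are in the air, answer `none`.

Answer: ball1:lands@6:L ball3:lands@8:L ball2:lands@10:L

Derivation:
Beat 0 (L): throw ball1 h=6 -> lands@6:L; in-air after throw: [b1@6:L]
Beat 1 (R): throw ball2 h=9 -> lands@10:L; in-air after throw: [b1@6:L b2@10:L]
Beat 2 (L): throw ball3 h=6 -> lands@8:L; in-air after throw: [b1@6:L b3@8:L b2@10:L]
Beat 3 (R): throw ball4 h=4 -> lands@7:R; in-air after throw: [b1@6:L b4@7:R b3@8:L b2@10:L]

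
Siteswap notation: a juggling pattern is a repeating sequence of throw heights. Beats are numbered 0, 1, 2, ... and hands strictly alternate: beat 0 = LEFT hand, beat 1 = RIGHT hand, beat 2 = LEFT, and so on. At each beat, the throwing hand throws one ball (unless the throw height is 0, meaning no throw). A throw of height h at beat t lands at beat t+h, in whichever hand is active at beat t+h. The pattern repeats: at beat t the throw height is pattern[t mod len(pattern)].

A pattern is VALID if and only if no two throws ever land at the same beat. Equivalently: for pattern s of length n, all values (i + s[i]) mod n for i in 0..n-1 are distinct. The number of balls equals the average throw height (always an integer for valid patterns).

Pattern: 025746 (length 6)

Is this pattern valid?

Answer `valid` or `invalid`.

Answer: valid

Derivation:
i=0: (i + s[i]) mod n = (0 + 0) mod 6 = 0
i=1: (i + s[i]) mod n = (1 + 2) mod 6 = 3
i=2: (i + s[i]) mod n = (2 + 5) mod 6 = 1
i=3: (i + s[i]) mod n = (3 + 7) mod 6 = 4
i=4: (i + s[i]) mod n = (4 + 4) mod 6 = 2
i=5: (i + s[i]) mod n = (5 + 6) mod 6 = 5
Residues: [0, 3, 1, 4, 2, 5], distinct: True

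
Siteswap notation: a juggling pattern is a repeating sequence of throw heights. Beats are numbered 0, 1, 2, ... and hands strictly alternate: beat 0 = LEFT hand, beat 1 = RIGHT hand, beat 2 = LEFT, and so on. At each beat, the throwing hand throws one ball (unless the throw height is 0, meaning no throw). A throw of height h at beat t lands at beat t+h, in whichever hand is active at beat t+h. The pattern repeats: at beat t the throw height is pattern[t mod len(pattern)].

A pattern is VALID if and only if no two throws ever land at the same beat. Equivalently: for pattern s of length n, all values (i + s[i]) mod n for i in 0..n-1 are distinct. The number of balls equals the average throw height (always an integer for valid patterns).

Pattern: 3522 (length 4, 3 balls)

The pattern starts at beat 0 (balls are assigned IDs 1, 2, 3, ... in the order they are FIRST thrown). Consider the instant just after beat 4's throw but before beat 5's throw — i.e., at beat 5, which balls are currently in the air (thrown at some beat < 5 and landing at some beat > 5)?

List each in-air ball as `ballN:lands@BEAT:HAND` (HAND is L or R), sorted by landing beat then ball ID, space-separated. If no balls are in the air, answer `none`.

Beat 0 (L): throw ball1 h=3 -> lands@3:R; in-air after throw: [b1@3:R]
Beat 1 (R): throw ball2 h=5 -> lands@6:L; in-air after throw: [b1@3:R b2@6:L]
Beat 2 (L): throw ball3 h=2 -> lands@4:L; in-air after throw: [b1@3:R b3@4:L b2@6:L]
Beat 3 (R): throw ball1 h=2 -> lands@5:R; in-air after throw: [b3@4:L b1@5:R b2@6:L]
Beat 4 (L): throw ball3 h=3 -> lands@7:R; in-air after throw: [b1@5:R b2@6:L b3@7:R]
Beat 5 (R): throw ball1 h=5 -> lands@10:L; in-air after throw: [b2@6:L b3@7:R b1@10:L]

Answer: ball2:lands@6:L ball3:lands@7:R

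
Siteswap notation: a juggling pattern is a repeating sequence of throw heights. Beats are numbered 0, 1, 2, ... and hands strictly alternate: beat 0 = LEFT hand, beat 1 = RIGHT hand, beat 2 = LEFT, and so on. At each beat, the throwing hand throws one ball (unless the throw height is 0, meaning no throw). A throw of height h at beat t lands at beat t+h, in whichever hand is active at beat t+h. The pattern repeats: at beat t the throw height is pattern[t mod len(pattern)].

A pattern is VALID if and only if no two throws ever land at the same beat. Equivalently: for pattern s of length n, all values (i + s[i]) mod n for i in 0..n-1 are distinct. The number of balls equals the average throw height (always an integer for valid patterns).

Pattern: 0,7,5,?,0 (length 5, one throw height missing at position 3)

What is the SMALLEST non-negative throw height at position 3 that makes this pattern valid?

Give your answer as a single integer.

i=0: (0 + 0) mod 5 = 0
i=1: (1 + 7) mod 5 = 3
i=2: (2 + 5) mod 5 = 2
i=3: s[i]=? (unknown)
i=4: (4 + 0) mod 5 = 4
Known residues: [0, 2, 3, 4]; need a permutation of 0..4, so missing residue r = 1
Need (3 + s) mod 5 = 1; smallest s = (1 - 3) mod 5 = 3

Answer: 3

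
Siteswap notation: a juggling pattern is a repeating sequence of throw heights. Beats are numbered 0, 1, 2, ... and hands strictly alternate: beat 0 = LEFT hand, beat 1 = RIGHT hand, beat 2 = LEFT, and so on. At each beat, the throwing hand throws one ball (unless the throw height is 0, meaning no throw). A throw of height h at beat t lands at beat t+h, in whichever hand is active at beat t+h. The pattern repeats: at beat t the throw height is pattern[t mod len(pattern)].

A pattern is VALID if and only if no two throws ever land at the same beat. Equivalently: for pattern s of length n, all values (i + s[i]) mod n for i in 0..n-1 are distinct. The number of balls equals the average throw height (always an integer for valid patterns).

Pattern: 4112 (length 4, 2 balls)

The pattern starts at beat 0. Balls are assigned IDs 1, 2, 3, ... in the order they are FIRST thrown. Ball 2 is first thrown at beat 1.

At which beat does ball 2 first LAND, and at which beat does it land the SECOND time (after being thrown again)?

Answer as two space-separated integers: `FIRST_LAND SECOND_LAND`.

Beat 0 (L): throw ball1 h=4 -> lands@4:L; in-air after throw: [b1@4:L]
Beat 1 (R): throw ball2 h=1 -> lands@2:L; in-air after throw: [b2@2:L b1@4:L]
Beat 2 (L): throw ball2 h=1 -> lands@3:R; in-air after throw: [b2@3:R b1@4:L]
Beat 3 (R): throw ball2 h=2 -> lands@5:R; in-air after throw: [b1@4:L b2@5:R]
Ball 2: thrown@1 h=1 -> first land @2; rethrown@2 h=1 -> second land @3

Answer: 2 3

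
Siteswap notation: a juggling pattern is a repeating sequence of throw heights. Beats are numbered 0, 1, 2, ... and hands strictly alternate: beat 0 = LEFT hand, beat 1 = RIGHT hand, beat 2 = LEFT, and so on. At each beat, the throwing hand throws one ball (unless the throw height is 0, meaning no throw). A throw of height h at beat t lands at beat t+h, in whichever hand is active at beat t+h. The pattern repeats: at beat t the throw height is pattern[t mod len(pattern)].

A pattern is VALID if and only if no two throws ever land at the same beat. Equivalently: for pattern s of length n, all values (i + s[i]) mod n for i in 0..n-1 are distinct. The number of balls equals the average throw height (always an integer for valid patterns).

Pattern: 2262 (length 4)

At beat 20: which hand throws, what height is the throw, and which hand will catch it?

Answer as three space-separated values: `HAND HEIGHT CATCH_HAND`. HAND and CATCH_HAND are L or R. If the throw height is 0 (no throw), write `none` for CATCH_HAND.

Answer: L 2 L

Derivation:
Beat 20: 20 mod 2 = 0, so hand = L
Throw height = pattern[20 mod 4] = pattern[0] = 2
Lands at beat 20+2=22, 22 mod 2 = 0, so catch hand = L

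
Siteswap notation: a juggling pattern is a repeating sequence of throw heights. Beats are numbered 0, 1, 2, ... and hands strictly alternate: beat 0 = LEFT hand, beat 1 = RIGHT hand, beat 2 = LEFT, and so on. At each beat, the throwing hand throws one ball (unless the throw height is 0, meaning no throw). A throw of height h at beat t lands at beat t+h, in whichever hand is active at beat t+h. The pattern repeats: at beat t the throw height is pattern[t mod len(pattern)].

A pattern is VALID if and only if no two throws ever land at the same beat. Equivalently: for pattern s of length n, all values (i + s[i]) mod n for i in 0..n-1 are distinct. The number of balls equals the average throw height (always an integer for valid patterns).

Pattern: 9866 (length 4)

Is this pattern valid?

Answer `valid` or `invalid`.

i=0: (i + s[i]) mod n = (0 + 9) mod 4 = 1
i=1: (i + s[i]) mod n = (1 + 8) mod 4 = 1
i=2: (i + s[i]) mod n = (2 + 6) mod 4 = 0
i=3: (i + s[i]) mod n = (3 + 6) mod 4 = 1
Residues: [1, 1, 0, 1], distinct: False

Answer: invalid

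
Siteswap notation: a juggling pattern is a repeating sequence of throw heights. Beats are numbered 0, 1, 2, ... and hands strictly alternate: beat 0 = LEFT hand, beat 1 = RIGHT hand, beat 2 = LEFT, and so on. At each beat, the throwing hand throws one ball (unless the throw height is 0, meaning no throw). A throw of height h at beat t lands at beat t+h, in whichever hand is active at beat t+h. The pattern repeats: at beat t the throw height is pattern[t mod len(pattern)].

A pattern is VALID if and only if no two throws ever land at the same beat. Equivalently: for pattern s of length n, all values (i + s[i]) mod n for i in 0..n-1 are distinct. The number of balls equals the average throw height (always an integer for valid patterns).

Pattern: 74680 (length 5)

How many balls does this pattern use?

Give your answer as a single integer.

Pattern = [7, 4, 6, 8, 0], length n = 5
  position 0: throw height = 7, running sum = 7
  position 1: throw height = 4, running sum = 11
  position 2: throw height = 6, running sum = 17
  position 3: throw height = 8, running sum = 25
  position 4: throw height = 0, running sum = 25
Total sum = 25; balls = sum / n = 25 / 5 = 5

Answer: 5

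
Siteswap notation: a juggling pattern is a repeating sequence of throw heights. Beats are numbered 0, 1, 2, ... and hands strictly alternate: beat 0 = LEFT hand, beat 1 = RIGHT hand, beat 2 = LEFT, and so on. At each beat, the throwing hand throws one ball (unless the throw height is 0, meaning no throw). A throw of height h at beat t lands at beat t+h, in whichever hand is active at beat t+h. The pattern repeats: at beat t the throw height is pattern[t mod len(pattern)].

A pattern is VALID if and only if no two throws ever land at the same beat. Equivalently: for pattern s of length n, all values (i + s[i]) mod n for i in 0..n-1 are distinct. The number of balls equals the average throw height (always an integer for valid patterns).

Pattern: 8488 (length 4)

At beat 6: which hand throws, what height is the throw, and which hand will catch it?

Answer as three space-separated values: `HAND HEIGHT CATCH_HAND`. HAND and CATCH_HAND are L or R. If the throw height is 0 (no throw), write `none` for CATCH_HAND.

Beat 6: 6 mod 2 = 0, so hand = L
Throw height = pattern[6 mod 4] = pattern[2] = 8
Lands at beat 6+8=14, 14 mod 2 = 0, so catch hand = L

Answer: L 8 L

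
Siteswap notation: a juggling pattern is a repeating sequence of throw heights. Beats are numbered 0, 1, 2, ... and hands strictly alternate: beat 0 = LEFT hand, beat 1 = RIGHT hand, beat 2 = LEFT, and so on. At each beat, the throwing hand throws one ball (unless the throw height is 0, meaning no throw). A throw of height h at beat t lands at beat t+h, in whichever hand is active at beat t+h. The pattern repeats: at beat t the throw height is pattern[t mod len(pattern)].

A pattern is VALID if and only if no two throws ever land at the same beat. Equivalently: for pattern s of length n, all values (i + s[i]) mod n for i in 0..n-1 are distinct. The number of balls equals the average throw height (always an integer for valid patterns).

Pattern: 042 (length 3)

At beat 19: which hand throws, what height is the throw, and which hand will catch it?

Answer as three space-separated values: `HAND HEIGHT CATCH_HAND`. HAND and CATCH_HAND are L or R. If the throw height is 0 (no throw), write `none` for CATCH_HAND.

Beat 19: 19 mod 2 = 1, so hand = R
Throw height = pattern[19 mod 3] = pattern[1] = 4
Lands at beat 19+4=23, 23 mod 2 = 1, so catch hand = R

Answer: R 4 R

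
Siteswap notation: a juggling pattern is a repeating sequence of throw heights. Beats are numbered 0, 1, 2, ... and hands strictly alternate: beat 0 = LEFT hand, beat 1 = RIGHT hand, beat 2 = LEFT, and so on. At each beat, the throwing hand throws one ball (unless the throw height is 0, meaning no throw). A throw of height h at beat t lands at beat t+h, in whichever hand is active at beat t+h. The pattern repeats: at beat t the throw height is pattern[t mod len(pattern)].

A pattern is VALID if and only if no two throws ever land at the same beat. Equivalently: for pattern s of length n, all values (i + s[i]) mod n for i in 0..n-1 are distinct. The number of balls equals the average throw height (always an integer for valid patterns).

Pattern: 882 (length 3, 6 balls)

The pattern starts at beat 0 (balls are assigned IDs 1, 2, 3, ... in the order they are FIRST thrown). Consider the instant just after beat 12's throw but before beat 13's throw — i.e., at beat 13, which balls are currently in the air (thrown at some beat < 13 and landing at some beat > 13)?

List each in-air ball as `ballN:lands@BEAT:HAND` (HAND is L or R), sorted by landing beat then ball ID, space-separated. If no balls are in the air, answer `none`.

Answer: ball6:lands@14:L ball5:lands@15:R ball2:lands@17:R ball1:lands@18:L ball3:lands@20:L

Derivation:
Beat 0 (L): throw ball1 h=8 -> lands@8:L; in-air after throw: [b1@8:L]
Beat 1 (R): throw ball2 h=8 -> lands@9:R; in-air after throw: [b1@8:L b2@9:R]
Beat 2 (L): throw ball3 h=2 -> lands@4:L; in-air after throw: [b3@4:L b1@8:L b2@9:R]
Beat 3 (R): throw ball4 h=8 -> lands@11:R; in-air after throw: [b3@4:L b1@8:L b2@9:R b4@11:R]
Beat 4 (L): throw ball3 h=8 -> lands@12:L; in-air after throw: [b1@8:L b2@9:R b4@11:R b3@12:L]
Beat 5 (R): throw ball5 h=2 -> lands@7:R; in-air after throw: [b5@7:R b1@8:L b2@9:R b4@11:R b3@12:L]
Beat 6 (L): throw ball6 h=8 -> lands@14:L; in-air after throw: [b5@7:R b1@8:L b2@9:R b4@11:R b3@12:L b6@14:L]
Beat 7 (R): throw ball5 h=8 -> lands@15:R; in-air after throw: [b1@8:L b2@9:R b4@11:R b3@12:L b6@14:L b5@15:R]
Beat 8 (L): throw ball1 h=2 -> lands@10:L; in-air after throw: [b2@9:R b1@10:L b4@11:R b3@12:L b6@14:L b5@15:R]
Beat 9 (R): throw ball2 h=8 -> lands@17:R; in-air after throw: [b1@10:L b4@11:R b3@12:L b6@14:L b5@15:R b2@17:R]
Beat 10 (L): throw ball1 h=8 -> lands@18:L; in-air after throw: [b4@11:R b3@12:L b6@14:L b5@15:R b2@17:R b1@18:L]
Beat 11 (R): throw ball4 h=2 -> lands@13:R; in-air after throw: [b3@12:L b4@13:R b6@14:L b5@15:R b2@17:R b1@18:L]
Beat 12 (L): throw ball3 h=8 -> lands@20:L; in-air after throw: [b4@13:R b6@14:L b5@15:R b2@17:R b1@18:L b3@20:L]
Beat 13 (R): throw ball4 h=8 -> lands@21:R; in-air after throw: [b6@14:L b5@15:R b2@17:R b1@18:L b3@20:L b4@21:R]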